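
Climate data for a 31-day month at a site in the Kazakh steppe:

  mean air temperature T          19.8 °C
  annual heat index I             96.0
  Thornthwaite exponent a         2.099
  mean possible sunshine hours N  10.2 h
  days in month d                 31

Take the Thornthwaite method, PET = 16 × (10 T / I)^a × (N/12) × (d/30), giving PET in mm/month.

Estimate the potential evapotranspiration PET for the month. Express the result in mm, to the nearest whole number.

10T/I = 10 × 19.8 / 96.0 = 2.0625
(10T/I)^a = 2.0625^2.099 = 4.5700
Uncorrected PET = 16 × 4.5700 = 73.120 mm
Correction = (N/12)(d/30) = (10.2/12)(31/30) = 0.8783
PET = 73.120 × 0.8783 = 64.221 mm/month

64 mm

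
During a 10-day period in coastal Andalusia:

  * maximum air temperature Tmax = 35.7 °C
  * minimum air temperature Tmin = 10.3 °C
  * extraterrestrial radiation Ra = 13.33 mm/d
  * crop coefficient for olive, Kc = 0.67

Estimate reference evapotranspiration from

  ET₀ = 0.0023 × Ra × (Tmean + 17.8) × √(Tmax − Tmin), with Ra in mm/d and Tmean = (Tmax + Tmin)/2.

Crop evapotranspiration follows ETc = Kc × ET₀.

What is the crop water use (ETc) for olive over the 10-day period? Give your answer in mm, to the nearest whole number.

Tmean = (35.7 + 10.3)/2 = 23.00 °C
ET₀ = 0.0023 × 13.33 × (23.00 + 17.8) × √25.4 = 0.0023 × 13.33 × 40.80 × 5.0398 = 6.3042 mm/d
ETc = Kc × ET₀ = 0.67 × 6.3042 = 4.2238 mm/d
Over 10 days: 4.2238 × 10 = 42.238 mm

42 mm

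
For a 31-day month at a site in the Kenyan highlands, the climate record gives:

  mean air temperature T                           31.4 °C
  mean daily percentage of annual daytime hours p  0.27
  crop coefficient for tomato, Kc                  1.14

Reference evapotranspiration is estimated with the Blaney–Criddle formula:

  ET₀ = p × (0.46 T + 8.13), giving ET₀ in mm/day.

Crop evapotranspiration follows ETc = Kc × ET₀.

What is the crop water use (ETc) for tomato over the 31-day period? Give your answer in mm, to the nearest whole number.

215 mm

ET₀ = 0.27 × (0.46 × 31.4 + 8.13) = 0.27 × 22.574 = 6.0950 mm/d
ETc = Kc × ET₀ = 1.14 × 6.0950 = 6.9483 mm/d
Over 31 days: 6.9483 × 31 = 215.397 mm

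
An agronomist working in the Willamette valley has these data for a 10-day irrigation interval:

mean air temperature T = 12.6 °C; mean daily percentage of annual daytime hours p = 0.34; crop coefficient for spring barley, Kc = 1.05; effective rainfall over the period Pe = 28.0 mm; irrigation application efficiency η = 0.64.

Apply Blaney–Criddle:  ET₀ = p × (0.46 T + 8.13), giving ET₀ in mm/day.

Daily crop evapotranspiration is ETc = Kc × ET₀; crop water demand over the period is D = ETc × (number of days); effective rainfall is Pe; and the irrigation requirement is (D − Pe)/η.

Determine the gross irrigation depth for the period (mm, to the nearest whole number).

34 mm

ET₀ = 0.34 × (0.46 × 12.6 + 8.13) = 0.34 × 13.926 = 4.7348 mm/d
ETc = Kc × ET₀ = 1.05 × 4.7348 = 4.9715 mm/d
Crop demand D = ETc × 10 d = 4.9715 × 10 = 49.715 mm
D − Pe = 49.715 − 28.0 = 21.715 mm
Gross irrigation = 21.715 / 0.64 = 33.930 mm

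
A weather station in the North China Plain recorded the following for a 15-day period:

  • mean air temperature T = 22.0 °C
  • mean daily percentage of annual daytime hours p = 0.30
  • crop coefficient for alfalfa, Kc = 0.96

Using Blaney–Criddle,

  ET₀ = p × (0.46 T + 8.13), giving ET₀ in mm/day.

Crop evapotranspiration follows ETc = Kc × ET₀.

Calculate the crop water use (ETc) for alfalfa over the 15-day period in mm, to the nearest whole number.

ET₀ = 0.30 × (0.46 × 22.0 + 8.13) = 0.30 × 18.250 = 5.4750 mm/d
ETc = Kc × ET₀ = 0.96 × 5.4750 = 5.2560 mm/d
Over 15 days: 5.2560 × 15 = 78.840 mm

79 mm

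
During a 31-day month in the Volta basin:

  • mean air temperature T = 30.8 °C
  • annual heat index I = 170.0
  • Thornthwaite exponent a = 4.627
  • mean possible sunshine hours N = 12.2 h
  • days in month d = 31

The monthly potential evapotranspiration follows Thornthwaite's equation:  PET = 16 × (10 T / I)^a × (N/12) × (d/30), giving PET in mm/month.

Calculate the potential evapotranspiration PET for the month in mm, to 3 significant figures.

10T/I = 10 × 30.8 / 170.0 = 1.8118
(10T/I)^a = 1.8118^4.627 = 15.6414
Uncorrected PET = 16 × 15.6414 = 250.262 mm
Correction = (N/12)(d/30) = (12.2/12)(31/30) = 1.0506
PET = 250.262 × 1.0506 = 262.925 mm/month

263 mm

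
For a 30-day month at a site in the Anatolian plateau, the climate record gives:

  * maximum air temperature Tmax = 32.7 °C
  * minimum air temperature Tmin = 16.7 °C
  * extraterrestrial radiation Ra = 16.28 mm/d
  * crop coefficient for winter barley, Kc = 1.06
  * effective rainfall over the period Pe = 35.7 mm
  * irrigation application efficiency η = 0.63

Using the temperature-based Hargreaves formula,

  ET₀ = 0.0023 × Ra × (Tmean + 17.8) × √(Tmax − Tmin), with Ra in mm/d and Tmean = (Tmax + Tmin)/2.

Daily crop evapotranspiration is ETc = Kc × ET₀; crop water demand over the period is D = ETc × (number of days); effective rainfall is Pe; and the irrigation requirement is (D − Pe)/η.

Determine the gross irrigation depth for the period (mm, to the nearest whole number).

Tmean = (32.7 + 16.7)/2 = 24.70 °C
ET₀ = 0.0023 × 16.28 × (24.70 + 17.8) × √16.0 = 0.0023 × 16.28 × 42.50 × 4.0000 = 6.3655 mm/d
ETc = Kc × ET₀ = 1.06 × 6.3655 = 6.7474 mm/d
Crop demand D = ETc × 30 d = 6.7474 × 30 = 202.422 mm
D − Pe = 202.422 − 35.7 = 166.722 mm
Gross irrigation = 166.722 / 0.63 = 264.638 mm

265 mm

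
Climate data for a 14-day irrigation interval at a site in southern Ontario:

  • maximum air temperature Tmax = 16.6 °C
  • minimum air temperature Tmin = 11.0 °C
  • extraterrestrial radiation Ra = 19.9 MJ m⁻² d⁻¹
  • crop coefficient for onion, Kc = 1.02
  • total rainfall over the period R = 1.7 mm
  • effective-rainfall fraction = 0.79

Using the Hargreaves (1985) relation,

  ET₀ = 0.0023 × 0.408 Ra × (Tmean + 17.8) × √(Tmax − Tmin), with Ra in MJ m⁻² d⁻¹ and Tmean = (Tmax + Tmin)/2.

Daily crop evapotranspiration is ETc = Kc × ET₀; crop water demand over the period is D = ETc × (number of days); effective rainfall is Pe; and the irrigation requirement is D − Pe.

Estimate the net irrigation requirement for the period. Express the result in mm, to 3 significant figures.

18.6 mm

Tmean = (16.6 + 11.0)/2 = 13.80 °C
0.408 Ra = 0.408 × 19.9 = 8.1192 mm/d equivalent
ET₀ = 0.0023 × 8.1192 × (13.80 + 17.8) × √5.6 = 0.0023 × 8.1192 × 31.60 × 2.3664 = 1.3964 mm/d
ETc = Kc × ET₀ = 1.02 × 1.3964 = 1.4243 mm/d
Crop demand D = ETc × 14 d = 1.4243 × 14 = 19.940 mm
Pe = 0.79 × 1.7 = 1.343 mm
D − Pe = 19.940 − 1.343 = 18.597 mm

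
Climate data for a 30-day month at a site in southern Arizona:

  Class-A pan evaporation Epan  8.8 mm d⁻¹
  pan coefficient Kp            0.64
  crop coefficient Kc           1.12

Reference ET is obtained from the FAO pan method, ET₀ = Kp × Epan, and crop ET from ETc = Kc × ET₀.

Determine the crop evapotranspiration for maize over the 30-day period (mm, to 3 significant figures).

189 mm

ET₀ = 0.64 × 8.8 = 5.6320 mm/d
ETc = Kc × ET₀ = 1.12 × 5.6320 = 6.3078 mm/d
Over 30 days: 6.3078 × 30 = 189.234 mm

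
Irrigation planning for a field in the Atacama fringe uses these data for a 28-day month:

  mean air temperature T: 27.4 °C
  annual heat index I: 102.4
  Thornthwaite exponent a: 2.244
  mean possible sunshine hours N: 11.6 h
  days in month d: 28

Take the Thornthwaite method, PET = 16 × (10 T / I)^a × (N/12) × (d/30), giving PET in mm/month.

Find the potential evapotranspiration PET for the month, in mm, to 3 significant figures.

131 mm

10T/I = 10 × 27.4 / 102.4 = 2.6758
(10T/I)^a = 2.6758^2.244 = 9.1034
Uncorrected PET = 16 × 9.1034 = 145.654 mm
Correction = (N/12)(d/30) = (11.6/12)(28/30) = 0.9022
PET = 145.654 × 0.9022 = 131.409 mm/month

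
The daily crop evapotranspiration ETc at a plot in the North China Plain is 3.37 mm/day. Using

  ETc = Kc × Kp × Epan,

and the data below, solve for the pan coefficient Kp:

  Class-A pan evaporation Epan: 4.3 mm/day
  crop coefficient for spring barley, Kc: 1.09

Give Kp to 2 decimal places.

ETc = Kc × Kp × Epan  ⇒  Kp = ETc / (Kc × Epan)
Kp = 3.37 / (1.09 × 4.3) = 3.37 / 4.687 = 0.7190

0.72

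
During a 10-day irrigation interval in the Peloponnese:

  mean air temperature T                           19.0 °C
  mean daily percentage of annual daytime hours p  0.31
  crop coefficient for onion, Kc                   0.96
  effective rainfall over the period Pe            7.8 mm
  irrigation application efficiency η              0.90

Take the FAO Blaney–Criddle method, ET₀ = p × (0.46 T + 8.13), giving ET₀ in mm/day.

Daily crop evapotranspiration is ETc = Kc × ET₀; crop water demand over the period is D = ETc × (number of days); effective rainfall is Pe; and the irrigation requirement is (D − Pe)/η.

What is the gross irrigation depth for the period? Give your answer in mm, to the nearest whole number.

47 mm

ET₀ = 0.31 × (0.46 × 19.0 + 8.13) = 0.31 × 16.870 = 5.2297 mm/d
ETc = Kc × ET₀ = 0.96 × 5.2297 = 5.0205 mm/d
Crop demand D = ETc × 10 d = 5.0205 × 10 = 50.205 mm
D − Pe = 50.205 − 7.8 = 42.405 mm
Gross irrigation = 42.405 / 0.90 = 47.117 mm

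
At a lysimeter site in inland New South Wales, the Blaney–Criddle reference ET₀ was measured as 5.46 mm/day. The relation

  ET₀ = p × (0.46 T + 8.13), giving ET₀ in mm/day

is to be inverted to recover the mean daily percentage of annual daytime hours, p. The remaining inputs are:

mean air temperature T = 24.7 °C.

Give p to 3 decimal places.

p = ET₀ / (0.46 T + 8.13) = 5.46 / (0.46 × 24.7 + 8.13) = 5.46 / 19.492 = 0.2801

0.280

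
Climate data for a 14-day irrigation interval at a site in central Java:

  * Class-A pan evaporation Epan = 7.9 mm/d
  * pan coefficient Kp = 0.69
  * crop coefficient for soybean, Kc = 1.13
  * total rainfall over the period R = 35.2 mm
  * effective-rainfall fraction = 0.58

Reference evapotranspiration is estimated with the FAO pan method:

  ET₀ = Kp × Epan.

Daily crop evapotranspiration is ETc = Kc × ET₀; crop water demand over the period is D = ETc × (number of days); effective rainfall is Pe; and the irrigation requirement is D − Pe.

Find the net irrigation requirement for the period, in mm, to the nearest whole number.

66 mm

ET₀ = 0.69 × 7.9 = 5.4510 mm/d
ETc = Kc × ET₀ = 1.13 × 5.4510 = 6.1596 mm/d
Crop demand D = ETc × 14 d = 6.1596 × 14 = 86.234 mm
Pe = 0.58 × 35.2 = 20.416 mm
D − Pe = 86.234 − 20.416 = 65.818 mm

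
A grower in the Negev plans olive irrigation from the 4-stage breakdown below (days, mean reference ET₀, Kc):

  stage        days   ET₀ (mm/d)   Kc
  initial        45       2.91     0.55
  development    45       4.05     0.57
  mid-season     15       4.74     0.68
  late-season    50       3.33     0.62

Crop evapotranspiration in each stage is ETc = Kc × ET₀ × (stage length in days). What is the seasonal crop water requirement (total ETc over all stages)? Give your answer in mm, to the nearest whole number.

327 mm

initial: 0.55 × 2.91 × 45 = 72.02 mm
development: 0.57 × 4.05 × 45 = 103.88 mm
mid-season: 0.68 × 4.74 × 15 = 48.35 mm
late-season: 0.62 × 3.33 × 50 = 103.23 mm
Seasonal total = 327.48 mm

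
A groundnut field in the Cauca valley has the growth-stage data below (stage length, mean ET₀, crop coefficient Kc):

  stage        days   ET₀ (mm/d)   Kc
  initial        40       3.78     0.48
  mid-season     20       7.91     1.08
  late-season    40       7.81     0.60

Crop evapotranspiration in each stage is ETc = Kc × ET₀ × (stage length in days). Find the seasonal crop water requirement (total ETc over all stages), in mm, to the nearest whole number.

initial: 0.48 × 3.78 × 40 = 72.58 mm
mid-season: 1.08 × 7.91 × 20 = 170.86 mm
late-season: 0.60 × 7.81 × 40 = 187.44 mm
Seasonal total = 430.88 mm

431 mm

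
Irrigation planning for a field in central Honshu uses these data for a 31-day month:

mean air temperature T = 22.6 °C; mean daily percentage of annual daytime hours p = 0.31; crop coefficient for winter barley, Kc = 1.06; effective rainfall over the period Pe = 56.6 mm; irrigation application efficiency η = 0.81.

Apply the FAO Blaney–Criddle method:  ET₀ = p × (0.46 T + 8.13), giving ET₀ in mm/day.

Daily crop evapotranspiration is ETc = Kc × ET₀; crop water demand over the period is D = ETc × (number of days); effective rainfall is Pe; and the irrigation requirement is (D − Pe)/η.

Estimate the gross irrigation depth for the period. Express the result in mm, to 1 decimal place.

163.1 mm

ET₀ = 0.31 × (0.46 × 22.6 + 8.13) = 0.31 × 18.526 = 5.7431 mm/d
ETc = Kc × ET₀ = 1.06 × 5.7431 = 6.0877 mm/d
Crop demand D = ETc × 31 d = 6.0877 × 31 = 188.719 mm
D − Pe = 188.719 − 56.6 = 132.119 mm
Gross irrigation = 132.119 / 0.81 = 163.110 mm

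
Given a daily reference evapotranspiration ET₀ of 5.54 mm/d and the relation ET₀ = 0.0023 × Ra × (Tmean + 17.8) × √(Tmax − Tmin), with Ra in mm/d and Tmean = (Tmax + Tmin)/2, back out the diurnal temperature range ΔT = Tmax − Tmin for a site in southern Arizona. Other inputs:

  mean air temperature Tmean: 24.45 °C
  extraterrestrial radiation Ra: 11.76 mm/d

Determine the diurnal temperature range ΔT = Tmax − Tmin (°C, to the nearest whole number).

√ΔT = ET₀ / [0.0023 × Ra × (Tmean+17.8)] = 5.54 / (0.0023 × 11.76 × 42.25) = 4.8478
ΔT = 4.8478² = 23.501 °C

24 °C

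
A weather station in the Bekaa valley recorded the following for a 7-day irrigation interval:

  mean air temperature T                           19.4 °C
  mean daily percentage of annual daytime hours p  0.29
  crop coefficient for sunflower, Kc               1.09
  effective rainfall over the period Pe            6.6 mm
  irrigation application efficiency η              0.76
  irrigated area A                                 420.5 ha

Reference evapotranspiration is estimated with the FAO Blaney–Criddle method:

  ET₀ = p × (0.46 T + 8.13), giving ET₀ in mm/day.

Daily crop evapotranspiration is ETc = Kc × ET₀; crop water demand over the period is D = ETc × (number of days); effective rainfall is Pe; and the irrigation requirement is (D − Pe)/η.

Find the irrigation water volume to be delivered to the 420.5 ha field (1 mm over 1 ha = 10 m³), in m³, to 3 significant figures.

172000 m³

ET₀ = 0.29 × (0.46 × 19.4 + 8.13) = 0.29 × 17.054 = 4.9457 mm/d
ETc = Kc × ET₀ = 1.09 × 4.9457 = 5.3908 mm/d
Crop demand D = ETc × 7 d = 5.3908 × 7 = 37.736 mm
D − Pe = 37.736 − 6.6 = 31.136 mm
Gross irrigation = 31.136 / 0.76 = 40.968 mm
Volume = 40.968 mm × 420.5 ha × 10 = 172270.4 m³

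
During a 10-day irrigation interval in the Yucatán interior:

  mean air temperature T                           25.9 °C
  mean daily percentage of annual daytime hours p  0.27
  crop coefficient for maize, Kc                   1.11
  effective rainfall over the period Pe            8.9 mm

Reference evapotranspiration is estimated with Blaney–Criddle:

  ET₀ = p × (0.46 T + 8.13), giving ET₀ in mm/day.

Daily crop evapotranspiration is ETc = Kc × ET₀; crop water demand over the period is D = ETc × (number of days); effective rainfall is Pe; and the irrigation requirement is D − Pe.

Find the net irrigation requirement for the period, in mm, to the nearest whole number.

51 mm

ET₀ = 0.27 × (0.46 × 25.9 + 8.13) = 0.27 × 20.044 = 5.4119 mm/d
ETc = Kc × ET₀ = 1.11 × 5.4119 = 6.0072 mm/d
Crop demand D = ETc × 10 d = 6.0072 × 10 = 60.072 mm
D − Pe = 60.072 − 8.9 = 51.172 mm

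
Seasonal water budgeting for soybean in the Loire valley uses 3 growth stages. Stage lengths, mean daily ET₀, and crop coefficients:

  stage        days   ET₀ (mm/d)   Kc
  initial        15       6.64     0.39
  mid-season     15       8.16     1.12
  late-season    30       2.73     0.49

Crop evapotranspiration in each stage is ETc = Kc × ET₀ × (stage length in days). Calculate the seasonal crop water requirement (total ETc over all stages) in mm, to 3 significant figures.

216 mm

initial: 0.39 × 6.64 × 15 = 38.84 mm
mid-season: 1.12 × 8.16 × 15 = 137.09 mm
late-season: 0.49 × 2.73 × 30 = 40.13 mm
Seasonal total = 216.06 mm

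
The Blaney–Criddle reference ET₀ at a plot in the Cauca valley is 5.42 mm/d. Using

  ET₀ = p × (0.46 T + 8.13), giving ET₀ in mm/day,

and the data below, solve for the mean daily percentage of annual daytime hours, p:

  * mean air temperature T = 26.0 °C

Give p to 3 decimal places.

p = ET₀ / (0.46 T + 8.13) = 5.42 / (0.46 × 26.0 + 8.13) = 5.42 / 20.090 = 0.2698

0.270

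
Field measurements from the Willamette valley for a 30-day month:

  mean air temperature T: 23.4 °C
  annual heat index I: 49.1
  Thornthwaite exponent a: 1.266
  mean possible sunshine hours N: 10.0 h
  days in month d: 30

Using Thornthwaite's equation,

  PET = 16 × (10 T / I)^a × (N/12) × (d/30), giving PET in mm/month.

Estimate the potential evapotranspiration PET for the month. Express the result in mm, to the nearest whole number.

96 mm

10T/I = 10 × 23.4 / 49.1 = 4.7658
(10T/I)^a = 4.7658^1.266 = 7.2197
Uncorrected PET = 16 × 7.2197 = 115.515 mm
Correction = (N/12)(d/30) = (10.0/12)(30/30) = 0.8333
PET = 115.515 × 0.8333 = 96.259 mm/month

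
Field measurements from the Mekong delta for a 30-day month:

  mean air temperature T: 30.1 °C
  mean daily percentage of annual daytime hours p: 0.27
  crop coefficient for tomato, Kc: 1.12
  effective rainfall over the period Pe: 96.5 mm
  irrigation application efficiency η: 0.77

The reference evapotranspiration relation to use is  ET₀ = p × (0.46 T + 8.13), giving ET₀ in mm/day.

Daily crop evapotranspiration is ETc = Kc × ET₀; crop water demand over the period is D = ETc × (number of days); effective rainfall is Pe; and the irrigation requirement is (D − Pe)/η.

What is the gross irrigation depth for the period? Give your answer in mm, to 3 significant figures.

ET₀ = 0.27 × (0.46 × 30.1 + 8.13) = 0.27 × 21.976 = 5.9335 mm/d
ETc = Kc × ET₀ = 1.12 × 5.9335 = 6.6455 mm/d
Crop demand D = ETc × 30 d = 6.6455 × 30 = 199.365 mm
D − Pe = 199.365 − 96.5 = 102.865 mm
Gross irrigation = 102.865 / 0.77 = 133.591 mm

134 mm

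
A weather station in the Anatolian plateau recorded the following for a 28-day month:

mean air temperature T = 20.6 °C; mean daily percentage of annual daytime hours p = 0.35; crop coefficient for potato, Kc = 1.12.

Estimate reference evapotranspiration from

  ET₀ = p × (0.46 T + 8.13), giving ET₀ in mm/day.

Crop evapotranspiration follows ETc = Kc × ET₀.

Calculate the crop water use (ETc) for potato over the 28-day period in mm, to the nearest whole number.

ET₀ = 0.35 × (0.46 × 20.6 + 8.13) = 0.35 × 17.606 = 6.1621 mm/d
ETc = Kc × ET₀ = 1.12 × 6.1621 = 6.9016 mm/d
Over 28 days: 6.9016 × 28 = 193.245 mm

193 mm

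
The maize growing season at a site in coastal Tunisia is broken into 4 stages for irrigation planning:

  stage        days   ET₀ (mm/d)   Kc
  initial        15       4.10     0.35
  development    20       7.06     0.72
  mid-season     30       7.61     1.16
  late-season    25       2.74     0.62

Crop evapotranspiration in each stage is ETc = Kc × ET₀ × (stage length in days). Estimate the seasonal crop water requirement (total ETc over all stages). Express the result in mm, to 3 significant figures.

430 mm

initial: 0.35 × 4.10 × 15 = 21.53 mm
development: 0.72 × 7.06 × 20 = 101.66 mm
mid-season: 1.16 × 7.61 × 30 = 264.83 mm
late-season: 0.62 × 2.74 × 25 = 42.47 mm
Seasonal total = 430.49 mm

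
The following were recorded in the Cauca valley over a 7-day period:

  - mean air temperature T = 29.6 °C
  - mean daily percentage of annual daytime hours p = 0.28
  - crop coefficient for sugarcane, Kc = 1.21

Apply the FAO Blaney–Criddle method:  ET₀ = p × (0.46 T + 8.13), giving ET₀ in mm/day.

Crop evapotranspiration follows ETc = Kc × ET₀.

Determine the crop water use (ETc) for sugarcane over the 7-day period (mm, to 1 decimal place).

51.6 mm

ET₀ = 0.28 × (0.46 × 29.6 + 8.13) = 0.28 × 21.746 = 6.0889 mm/d
ETc = Kc × ET₀ = 1.21 × 6.0889 = 7.3676 mm/d
Over 7 days: 7.3676 × 7 = 51.573 mm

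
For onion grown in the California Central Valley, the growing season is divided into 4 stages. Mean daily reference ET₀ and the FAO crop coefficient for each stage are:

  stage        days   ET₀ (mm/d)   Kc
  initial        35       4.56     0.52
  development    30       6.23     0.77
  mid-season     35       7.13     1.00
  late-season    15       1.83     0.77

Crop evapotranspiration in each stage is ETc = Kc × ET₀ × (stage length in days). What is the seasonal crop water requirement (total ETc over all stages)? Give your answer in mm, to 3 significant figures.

498 mm

initial: 0.52 × 4.56 × 35 = 82.99 mm
development: 0.77 × 6.23 × 30 = 143.91 mm
mid-season: 1.00 × 7.13 × 35 = 249.55 mm
late-season: 0.77 × 1.83 × 15 = 21.14 mm
Seasonal total = 497.59 mm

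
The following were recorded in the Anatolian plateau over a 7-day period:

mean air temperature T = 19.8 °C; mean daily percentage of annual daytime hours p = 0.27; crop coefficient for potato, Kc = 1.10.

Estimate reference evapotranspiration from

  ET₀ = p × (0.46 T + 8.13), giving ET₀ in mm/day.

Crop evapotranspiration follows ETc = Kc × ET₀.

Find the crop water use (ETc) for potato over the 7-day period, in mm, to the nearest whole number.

ET₀ = 0.27 × (0.46 × 19.8 + 8.13) = 0.27 × 17.238 = 4.6543 mm/d
ETc = Kc × ET₀ = 1.10 × 4.6543 = 5.1197 mm/d
Over 7 days: 5.1197 × 7 = 35.838 mm

36 mm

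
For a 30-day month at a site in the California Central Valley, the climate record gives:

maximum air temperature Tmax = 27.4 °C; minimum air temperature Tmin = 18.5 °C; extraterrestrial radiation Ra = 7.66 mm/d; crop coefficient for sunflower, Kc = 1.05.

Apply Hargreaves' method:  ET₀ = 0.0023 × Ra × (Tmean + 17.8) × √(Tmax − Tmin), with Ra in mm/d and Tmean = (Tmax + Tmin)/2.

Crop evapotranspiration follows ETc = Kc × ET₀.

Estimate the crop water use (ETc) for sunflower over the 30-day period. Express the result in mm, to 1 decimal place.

Tmean = (27.4 + 18.5)/2 = 22.95 °C
ET₀ = 0.0023 × 7.66 × (22.95 + 17.8) × √8.9 = 0.0023 × 7.66 × 40.75 × 2.9833 = 2.1418 mm/d
ETc = Kc × ET₀ = 1.05 × 2.1418 = 2.2489 mm/d
Over 30 days: 2.2489 × 30 = 67.467 mm

67.5 mm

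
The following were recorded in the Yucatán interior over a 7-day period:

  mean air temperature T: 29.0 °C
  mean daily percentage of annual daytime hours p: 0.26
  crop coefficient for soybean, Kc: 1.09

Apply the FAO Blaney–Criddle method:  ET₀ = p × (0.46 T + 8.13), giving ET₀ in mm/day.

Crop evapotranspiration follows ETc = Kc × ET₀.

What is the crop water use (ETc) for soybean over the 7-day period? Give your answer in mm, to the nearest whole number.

43 mm

ET₀ = 0.26 × (0.46 × 29.0 + 8.13) = 0.26 × 21.470 = 5.5822 mm/d
ETc = Kc × ET₀ = 1.09 × 5.5822 = 6.0846 mm/d
Over 7 days: 6.0846 × 7 = 42.592 mm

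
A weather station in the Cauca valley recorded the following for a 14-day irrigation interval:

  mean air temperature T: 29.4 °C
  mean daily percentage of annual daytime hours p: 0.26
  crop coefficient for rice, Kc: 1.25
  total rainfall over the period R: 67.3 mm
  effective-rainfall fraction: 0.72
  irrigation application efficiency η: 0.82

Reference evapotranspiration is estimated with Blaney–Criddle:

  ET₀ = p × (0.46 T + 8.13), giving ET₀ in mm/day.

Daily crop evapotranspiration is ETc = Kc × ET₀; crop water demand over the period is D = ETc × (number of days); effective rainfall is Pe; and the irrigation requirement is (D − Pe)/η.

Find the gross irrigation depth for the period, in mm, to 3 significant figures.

61.1 mm

ET₀ = 0.26 × (0.46 × 29.4 + 8.13) = 0.26 × 21.654 = 5.6300 mm/d
ETc = Kc × ET₀ = 1.25 × 5.6300 = 7.0375 mm/d
Crop demand D = ETc × 14 d = 7.0375 × 14 = 98.525 mm
Pe = 0.72 × 67.3 = 48.456 mm
D − Pe = 98.525 − 48.456 = 50.069 mm
Gross irrigation = 50.069 / 0.82 = 61.060 mm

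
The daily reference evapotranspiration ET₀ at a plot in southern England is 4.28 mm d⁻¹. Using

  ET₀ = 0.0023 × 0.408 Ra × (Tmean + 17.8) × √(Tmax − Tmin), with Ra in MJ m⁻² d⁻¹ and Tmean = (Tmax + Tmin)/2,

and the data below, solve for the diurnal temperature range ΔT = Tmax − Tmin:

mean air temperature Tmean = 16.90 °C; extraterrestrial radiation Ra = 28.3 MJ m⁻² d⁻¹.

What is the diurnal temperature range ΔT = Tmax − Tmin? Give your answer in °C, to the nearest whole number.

√ΔT = ET₀ / [0.0023 × 0.408 × Ra × (Tmean+17.8)] = 4.28 / (0.0023 × 11.5464 × 34.70) = 4.6445
ΔT = 4.6445² = 21.571 °C

22 °C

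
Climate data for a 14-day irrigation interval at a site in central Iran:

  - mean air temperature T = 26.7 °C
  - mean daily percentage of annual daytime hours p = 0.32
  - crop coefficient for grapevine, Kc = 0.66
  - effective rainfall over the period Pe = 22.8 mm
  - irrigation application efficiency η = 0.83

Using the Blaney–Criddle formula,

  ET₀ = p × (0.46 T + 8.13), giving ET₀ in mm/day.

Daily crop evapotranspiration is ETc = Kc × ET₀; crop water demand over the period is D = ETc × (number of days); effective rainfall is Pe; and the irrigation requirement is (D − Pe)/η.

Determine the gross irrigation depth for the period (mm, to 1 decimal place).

ET₀ = 0.32 × (0.46 × 26.7 + 8.13) = 0.32 × 20.412 = 6.5318 mm/d
ETc = Kc × ET₀ = 0.66 × 6.5318 = 4.3110 mm/d
Crop demand D = ETc × 14 d = 4.3110 × 14 = 60.354 mm
D − Pe = 60.354 − 22.8 = 37.554 mm
Gross irrigation = 37.554 / 0.83 = 45.246 mm

45.2 mm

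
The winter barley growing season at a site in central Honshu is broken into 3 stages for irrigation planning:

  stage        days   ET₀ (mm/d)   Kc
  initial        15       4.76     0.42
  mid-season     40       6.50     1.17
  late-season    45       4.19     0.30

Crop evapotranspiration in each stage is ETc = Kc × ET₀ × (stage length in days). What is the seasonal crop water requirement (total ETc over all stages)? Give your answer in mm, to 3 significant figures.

initial: 0.42 × 4.76 × 15 = 29.99 mm
mid-season: 1.17 × 6.50 × 40 = 304.20 mm
late-season: 0.30 × 4.19 × 45 = 56.57 mm
Seasonal total = 390.76 mm

391 mm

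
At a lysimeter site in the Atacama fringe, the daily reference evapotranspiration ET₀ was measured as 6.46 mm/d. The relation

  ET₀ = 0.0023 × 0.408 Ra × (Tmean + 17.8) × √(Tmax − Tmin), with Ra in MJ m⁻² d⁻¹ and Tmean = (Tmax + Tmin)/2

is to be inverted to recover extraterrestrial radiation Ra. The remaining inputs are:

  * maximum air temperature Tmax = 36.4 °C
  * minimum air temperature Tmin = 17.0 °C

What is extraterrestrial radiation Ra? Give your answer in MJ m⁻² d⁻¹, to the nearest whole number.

Tmean = (36.4+17.0)/2 = 26.70 °C; ΔT = 19.4
Ra = ET₀ / [0.0023 × 0.408 × (Tmean+17.8) × √ΔT]
   = 6.46 / (0.0023 × 0.408 × 44.50 × 4.4045) = 35.123 MJ m⁻² d⁻¹

35 MJ m⁻² d⁻¹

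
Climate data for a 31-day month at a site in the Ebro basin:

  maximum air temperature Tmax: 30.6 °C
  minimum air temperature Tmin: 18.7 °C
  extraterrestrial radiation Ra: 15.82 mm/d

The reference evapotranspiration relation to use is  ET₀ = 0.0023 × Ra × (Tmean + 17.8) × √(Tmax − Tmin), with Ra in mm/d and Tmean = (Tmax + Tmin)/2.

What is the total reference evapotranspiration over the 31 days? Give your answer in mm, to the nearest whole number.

Tmean = (30.6 + 18.7)/2 = 24.65 °C
ET₀ = 0.0023 × 15.82 × (24.65 + 17.8) × √11.9 = 0.0023 × 15.82 × 42.45 × 3.4496 = 5.3282 mm/d
Over 31 days: 5.3282 × 31 = 165.174 mm

165 mm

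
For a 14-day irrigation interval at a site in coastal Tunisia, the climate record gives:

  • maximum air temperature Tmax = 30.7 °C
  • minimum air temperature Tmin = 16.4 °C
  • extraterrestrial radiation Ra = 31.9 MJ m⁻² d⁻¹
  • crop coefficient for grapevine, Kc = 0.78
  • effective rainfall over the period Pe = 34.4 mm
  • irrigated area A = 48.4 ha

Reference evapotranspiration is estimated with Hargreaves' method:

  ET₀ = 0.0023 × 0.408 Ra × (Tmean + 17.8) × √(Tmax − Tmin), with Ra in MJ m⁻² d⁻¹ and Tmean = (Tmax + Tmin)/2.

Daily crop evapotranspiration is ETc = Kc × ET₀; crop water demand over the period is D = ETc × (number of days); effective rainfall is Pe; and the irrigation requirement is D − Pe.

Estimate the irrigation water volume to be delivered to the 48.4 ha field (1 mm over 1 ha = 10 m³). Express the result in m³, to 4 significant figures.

Tmean = (30.7 + 16.4)/2 = 23.55 °C
0.408 Ra = 0.408 × 31.9 = 13.0152 mm/d equivalent
ET₀ = 0.0023 × 13.0152 × (23.55 + 17.8) × √14.3 = 0.0023 × 13.0152 × 41.35 × 3.7815 = 4.6808 mm/d
ETc = Kc × ET₀ = 0.78 × 4.6808 = 3.6510 mm/d
Crop demand D = ETc × 14 d = 3.6510 × 14 = 51.114 mm
D − Pe = 51.114 − 34.4 = 16.714 mm
Volume = 16.714 mm × 48.4 ha × 10 = 8089.6 m³

8090 m³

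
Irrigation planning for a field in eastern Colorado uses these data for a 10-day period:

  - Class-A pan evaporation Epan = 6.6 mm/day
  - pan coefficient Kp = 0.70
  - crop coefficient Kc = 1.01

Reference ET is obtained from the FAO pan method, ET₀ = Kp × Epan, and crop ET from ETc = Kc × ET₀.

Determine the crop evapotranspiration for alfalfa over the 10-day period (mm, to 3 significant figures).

46.7 mm

ET₀ = 0.70 × 6.6 = 4.6200 mm/d
ETc = Kc × ET₀ = 1.01 × 4.6200 = 4.6662 mm/d
Over 10 days: 4.6662 × 10 = 46.662 mm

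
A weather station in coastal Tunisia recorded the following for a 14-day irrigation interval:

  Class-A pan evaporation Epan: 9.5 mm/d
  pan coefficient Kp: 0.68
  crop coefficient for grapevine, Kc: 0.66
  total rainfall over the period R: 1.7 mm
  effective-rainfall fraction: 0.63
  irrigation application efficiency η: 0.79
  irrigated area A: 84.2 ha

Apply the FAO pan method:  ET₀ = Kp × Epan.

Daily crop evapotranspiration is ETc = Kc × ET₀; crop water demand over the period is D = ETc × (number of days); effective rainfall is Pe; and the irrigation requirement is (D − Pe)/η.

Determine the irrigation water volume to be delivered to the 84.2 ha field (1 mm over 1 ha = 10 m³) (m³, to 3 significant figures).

62500 m³

ET₀ = 0.68 × 9.5 = 6.4600 mm/d
ETc = Kc × ET₀ = 0.66 × 6.4600 = 4.2636 mm/d
Crop demand D = ETc × 14 d = 4.2636 × 14 = 59.690 mm
Pe = 0.63 × 1.7 = 1.071 mm
D − Pe = 59.690 − 1.071 = 58.619 mm
Gross irrigation = 58.619 / 0.79 = 74.201 mm
Volume = 74.201 mm × 84.2 ha × 10 = 62477.2 m³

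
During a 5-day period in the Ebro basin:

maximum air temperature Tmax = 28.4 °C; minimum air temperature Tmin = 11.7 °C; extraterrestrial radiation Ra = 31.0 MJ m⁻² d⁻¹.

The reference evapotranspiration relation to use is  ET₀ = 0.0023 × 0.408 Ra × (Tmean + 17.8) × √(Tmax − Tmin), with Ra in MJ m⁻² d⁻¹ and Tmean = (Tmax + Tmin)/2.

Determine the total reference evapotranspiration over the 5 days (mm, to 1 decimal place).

22.5 mm

Tmean = (28.4 + 11.7)/2 = 20.05 °C
0.408 Ra = 0.408 × 31.0 = 12.6480 mm/d equivalent
ET₀ = 0.0023 × 12.6480 × (20.05 + 17.8) × √16.7 = 0.0023 × 12.6480 × 37.85 × 4.0866 = 4.4996 mm/d
Over 5 days: 4.4996 × 5 = 22.498 mm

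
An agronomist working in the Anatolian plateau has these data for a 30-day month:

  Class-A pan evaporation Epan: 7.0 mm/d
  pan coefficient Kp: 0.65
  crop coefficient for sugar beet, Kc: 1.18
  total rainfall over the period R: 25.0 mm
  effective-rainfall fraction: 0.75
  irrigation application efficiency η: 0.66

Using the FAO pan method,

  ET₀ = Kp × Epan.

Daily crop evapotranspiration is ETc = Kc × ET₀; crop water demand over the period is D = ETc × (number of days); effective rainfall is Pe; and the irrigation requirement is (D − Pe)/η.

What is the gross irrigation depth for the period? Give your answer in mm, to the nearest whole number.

ET₀ = 0.65 × 7.0 = 4.5500 mm/d
ETc = Kc × ET₀ = 1.18 × 4.5500 = 5.3690 mm/d
Crop demand D = ETc × 30 d = 5.3690 × 30 = 161.070 mm
Pe = 0.75 × 25.0 = 18.750 mm
D − Pe = 161.070 − 18.750 = 142.320 mm
Gross irrigation = 142.320 / 0.66 = 215.636 mm

216 mm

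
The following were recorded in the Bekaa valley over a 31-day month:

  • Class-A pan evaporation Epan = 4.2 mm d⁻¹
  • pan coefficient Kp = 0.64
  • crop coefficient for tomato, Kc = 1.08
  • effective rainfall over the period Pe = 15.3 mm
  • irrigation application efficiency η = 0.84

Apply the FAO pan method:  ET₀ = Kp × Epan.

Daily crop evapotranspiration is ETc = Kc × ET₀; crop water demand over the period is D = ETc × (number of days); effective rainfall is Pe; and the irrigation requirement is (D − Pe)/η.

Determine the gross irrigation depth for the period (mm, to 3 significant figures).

ET₀ = 0.64 × 4.2 = 2.6880 mm/d
ETc = Kc × ET₀ = 1.08 × 2.6880 = 2.9030 mm/d
Crop demand D = ETc × 31 d = 2.9030 × 31 = 89.993 mm
D − Pe = 89.993 − 15.3 = 74.693 mm
Gross irrigation = 74.693 / 0.84 = 88.920 mm

88.9 mm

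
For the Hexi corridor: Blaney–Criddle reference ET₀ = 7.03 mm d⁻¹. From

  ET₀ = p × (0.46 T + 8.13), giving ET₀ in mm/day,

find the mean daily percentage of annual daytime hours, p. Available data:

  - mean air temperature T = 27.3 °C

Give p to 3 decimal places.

0.340

p = ET₀ / (0.46 T + 8.13) = 7.03 / (0.46 × 27.3 + 8.13) = 7.03 / 20.688 = 0.3398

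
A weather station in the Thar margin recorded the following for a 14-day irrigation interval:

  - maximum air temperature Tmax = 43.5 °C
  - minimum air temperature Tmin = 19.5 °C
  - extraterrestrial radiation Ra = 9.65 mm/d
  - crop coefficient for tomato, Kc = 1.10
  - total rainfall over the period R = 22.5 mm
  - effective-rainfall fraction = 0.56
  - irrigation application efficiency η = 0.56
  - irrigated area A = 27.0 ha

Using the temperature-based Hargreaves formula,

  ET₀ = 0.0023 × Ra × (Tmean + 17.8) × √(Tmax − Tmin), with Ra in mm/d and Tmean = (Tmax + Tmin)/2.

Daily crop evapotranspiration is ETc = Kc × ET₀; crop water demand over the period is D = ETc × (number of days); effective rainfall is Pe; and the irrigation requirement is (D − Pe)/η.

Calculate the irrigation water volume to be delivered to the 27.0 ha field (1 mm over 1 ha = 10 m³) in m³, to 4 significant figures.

Tmean = (43.5 + 19.5)/2 = 31.50 °C
ET₀ = 0.0023 × 9.65 × (31.50 + 17.8) × √24.0 = 0.0023 × 9.65 × 49.30 × 4.8990 = 5.3606 mm/d
ETc = Kc × ET₀ = 1.10 × 5.3606 = 5.8967 mm/d
Crop demand D = ETc × 14 d = 5.8967 × 14 = 82.554 mm
Pe = 0.56 × 22.5 = 12.600 mm
D − Pe = 82.554 − 12.600 = 69.954 mm
Gross irrigation = 69.954 / 0.56 = 124.918 mm
Volume = 124.918 mm × 27.0 ha × 10 = 33727.9 m³

33730 m³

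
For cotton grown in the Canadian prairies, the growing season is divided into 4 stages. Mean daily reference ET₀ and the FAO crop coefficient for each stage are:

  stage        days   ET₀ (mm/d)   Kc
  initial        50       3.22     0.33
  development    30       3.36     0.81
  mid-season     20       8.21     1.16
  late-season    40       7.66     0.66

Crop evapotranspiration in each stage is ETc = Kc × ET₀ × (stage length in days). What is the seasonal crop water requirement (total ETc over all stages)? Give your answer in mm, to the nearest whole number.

initial: 0.33 × 3.22 × 50 = 53.13 mm
development: 0.81 × 3.36 × 30 = 81.65 mm
mid-season: 1.16 × 8.21 × 20 = 190.47 mm
late-season: 0.66 × 7.66 × 40 = 202.22 mm
Seasonal total = 527.47 mm

527 mm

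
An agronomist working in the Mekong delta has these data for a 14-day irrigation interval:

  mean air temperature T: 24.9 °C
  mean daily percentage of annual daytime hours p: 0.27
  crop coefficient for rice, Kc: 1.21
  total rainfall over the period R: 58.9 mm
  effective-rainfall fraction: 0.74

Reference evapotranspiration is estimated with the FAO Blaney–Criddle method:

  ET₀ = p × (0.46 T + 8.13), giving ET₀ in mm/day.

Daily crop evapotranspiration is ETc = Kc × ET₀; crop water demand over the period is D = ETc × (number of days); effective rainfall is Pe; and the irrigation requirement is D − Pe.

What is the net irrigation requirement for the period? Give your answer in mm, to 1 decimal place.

46.0 mm

ET₀ = 0.27 × (0.46 × 24.9 + 8.13) = 0.27 × 19.584 = 5.2877 mm/d
ETc = Kc × ET₀ = 1.21 × 5.2877 = 6.3981 mm/d
Crop demand D = ETc × 14 d = 6.3981 × 14 = 89.573 mm
Pe = 0.74 × 58.9 = 43.586 mm
D − Pe = 89.573 − 43.586 = 45.987 mm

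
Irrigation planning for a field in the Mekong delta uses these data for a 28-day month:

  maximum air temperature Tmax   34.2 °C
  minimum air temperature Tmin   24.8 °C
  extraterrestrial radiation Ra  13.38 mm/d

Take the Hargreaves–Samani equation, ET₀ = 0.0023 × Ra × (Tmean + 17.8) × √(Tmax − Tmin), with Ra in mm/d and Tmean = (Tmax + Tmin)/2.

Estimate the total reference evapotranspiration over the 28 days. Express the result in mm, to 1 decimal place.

125.0 mm

Tmean = (34.2 + 24.8)/2 = 29.50 °C
ET₀ = 0.0023 × 13.38 × (29.50 + 17.8) × √9.4 = 0.0023 × 13.38 × 47.30 × 3.0659 = 4.4628 mm/d
Over 28 days: 4.4628 × 28 = 124.958 mm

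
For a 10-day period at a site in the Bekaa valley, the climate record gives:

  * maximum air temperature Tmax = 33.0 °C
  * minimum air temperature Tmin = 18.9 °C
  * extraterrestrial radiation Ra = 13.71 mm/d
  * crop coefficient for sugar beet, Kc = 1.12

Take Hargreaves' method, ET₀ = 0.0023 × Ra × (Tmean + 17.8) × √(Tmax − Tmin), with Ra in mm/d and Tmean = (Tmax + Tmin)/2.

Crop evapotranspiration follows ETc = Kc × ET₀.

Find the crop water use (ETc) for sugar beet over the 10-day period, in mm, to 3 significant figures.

Tmean = (33.0 + 18.9)/2 = 25.95 °C
ET₀ = 0.0023 × 13.71 × (25.95 + 17.8) × √14.1 = 0.0023 × 13.71 × 43.75 × 3.7550 = 5.1803 mm/d
ETc = Kc × ET₀ = 1.12 × 5.1803 = 5.8019 mm/d
Over 10 days: 5.8019 × 10 = 58.019 mm

58.0 mm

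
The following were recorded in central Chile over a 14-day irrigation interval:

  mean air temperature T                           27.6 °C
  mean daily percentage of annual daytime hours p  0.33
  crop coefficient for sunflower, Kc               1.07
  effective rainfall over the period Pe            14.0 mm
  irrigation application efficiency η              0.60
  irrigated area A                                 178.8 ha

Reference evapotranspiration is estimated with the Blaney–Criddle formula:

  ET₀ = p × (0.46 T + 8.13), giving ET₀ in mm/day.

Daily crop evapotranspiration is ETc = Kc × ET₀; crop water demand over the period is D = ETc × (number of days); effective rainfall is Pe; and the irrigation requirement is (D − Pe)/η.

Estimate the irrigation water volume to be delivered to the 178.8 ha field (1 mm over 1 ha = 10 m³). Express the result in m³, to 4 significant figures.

265100 m³

ET₀ = 0.33 × (0.46 × 27.6 + 8.13) = 0.33 × 20.826 = 6.8726 mm/d
ETc = Kc × ET₀ = 1.07 × 6.8726 = 7.3537 mm/d
Crop demand D = ETc × 14 d = 7.3537 × 14 = 102.952 mm
D − Pe = 102.952 − 14.0 = 88.952 mm
Gross irrigation = 88.952 / 0.60 = 148.253 mm
Volume = 148.253 mm × 178.8 ha × 10 = 265076.4 m³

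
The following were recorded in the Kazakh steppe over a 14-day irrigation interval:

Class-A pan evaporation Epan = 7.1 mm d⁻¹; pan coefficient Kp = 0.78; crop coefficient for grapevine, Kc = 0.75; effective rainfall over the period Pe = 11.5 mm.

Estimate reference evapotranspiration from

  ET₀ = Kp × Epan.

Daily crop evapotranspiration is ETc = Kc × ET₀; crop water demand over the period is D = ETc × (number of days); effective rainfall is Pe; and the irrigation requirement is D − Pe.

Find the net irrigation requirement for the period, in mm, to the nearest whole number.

ET₀ = 0.78 × 7.1 = 5.5380 mm/d
ETc = Kc × ET₀ = 0.75 × 5.5380 = 4.1535 mm/d
Crop demand D = ETc × 14 d = 4.1535 × 14 = 58.149 mm
D − Pe = 58.149 − 11.5 = 46.649 mm

47 mm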